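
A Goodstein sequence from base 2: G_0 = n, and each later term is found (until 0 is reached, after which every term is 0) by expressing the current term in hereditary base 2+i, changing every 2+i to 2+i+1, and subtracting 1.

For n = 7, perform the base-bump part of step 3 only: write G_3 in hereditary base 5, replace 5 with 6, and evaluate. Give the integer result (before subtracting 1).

46658

(0) 7|_2 = 2^2 + 2 + 1 ↦ 3^3 + 3 + 1|_3 = 31 ⇒ 30
(1) 30|_3 = 3^3 + 3 ↦ 4^4 + 4|_4 = 260 ⇒ 259
(2) 259|_4 = 4^4 + 3 ↦ 5^5 + 3|_5 = 3128 ⇒ 3127
(3) 3127|_5 = 5^5 + 2 ↦ 6^6 + 2|_6 = 46658 ⇒ 46657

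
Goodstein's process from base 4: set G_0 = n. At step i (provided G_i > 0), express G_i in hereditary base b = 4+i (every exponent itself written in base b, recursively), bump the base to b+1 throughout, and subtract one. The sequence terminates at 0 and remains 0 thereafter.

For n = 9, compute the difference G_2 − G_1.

1

i=0: 9 = 2·4 + 1 (b=4); 4→5: 2·5 + 1 = 11; 11−1 = 10
i=1: 10 = 2·5 (b=5); 5→6: 2·6 = 12; 12−1 = 11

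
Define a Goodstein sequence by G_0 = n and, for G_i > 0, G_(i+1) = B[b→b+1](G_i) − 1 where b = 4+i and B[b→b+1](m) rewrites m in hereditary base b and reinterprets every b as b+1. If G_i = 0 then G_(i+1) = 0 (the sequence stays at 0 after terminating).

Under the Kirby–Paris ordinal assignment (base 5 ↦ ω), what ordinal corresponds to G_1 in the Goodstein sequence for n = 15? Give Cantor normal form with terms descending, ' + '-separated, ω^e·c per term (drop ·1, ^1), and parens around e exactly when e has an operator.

i=0: 15 = 3·4 + 3 (b=4); 4→5: 3·5 + 3 = 18; 18−1 = 17
i=1: 17 = 3·5 + 2 (b=5); 5→6: 3·6 + 2 = 20; 20−1 = 19

ω·3 + 2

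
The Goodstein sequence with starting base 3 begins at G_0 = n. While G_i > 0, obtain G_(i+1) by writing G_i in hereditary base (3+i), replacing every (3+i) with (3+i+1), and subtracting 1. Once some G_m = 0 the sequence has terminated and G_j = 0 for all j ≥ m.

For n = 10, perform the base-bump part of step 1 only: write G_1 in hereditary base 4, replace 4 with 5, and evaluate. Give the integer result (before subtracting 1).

25

(0) 10|_3 = 3^2 + 1 ↦ 4^2 + 1|_4 = 17 ⇒ 16
(1) 16|_4 = 4^2 ↦ 5^2|_5 = 25 ⇒ 24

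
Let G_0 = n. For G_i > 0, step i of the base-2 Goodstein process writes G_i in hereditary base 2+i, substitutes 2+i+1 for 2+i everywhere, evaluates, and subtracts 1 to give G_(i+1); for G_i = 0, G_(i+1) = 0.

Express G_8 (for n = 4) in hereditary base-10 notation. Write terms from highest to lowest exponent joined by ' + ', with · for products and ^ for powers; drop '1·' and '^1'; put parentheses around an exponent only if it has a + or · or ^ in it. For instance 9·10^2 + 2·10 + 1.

2·10^2 + 10 + 1

4 —HB2→ 2^2 —bump→ 3^3 = 27 —(−1)→ 26
26 —HB3→ 2·3^2 + 2·3 + 2 —bump→ 2·4^2 + 2·4 + 2 = 42 —(−1)→ 41
41 —HB4→ 2·4^2 + 2·4 + 1 —bump→ 2·5^2 + 2·5 + 1 = 61 —(−1)→ 60
60 —HB5→ 2·5^2 + 2·5 —bump→ 2·6^2 + 2·6 = 84 —(−1)→ 83
83 —HB6→ 2·6^2 + 6 + 5 —bump→ 2·7^2 + 7 + 5 = 110 —(−1)→ 109
109 —HB7→ 2·7^2 + 7 + 4 —bump→ 2·8^2 + 8 + 4 = 140 —(−1)→ 139
139 —HB8→ 2·8^2 + 8 + 3 —bump→ 2·9^2 + 9 + 3 = 174 —(−1)→ 173
173 —HB9→ 2·9^2 + 9 + 2 —bump→ 2·10^2 + 10 + 2 = 212 —(−1)→ 211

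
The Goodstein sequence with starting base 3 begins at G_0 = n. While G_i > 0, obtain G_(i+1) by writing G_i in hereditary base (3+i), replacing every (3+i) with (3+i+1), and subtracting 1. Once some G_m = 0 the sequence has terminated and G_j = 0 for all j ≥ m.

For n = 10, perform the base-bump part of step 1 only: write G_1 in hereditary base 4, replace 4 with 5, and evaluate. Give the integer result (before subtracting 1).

G_0=10  [base 3] 3^2 + 1  →[3↦4]→  4^2 + 1 = 17  −1 ⇒ G_1=16
G_1=16  [base 4] 4^2  →[4↦5]→  5^2 = 25  −1 ⇒ G_2=24

25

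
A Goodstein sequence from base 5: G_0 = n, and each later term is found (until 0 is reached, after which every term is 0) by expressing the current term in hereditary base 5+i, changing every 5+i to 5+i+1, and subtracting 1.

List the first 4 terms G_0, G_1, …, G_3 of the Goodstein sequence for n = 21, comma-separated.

21, 24, 27, 29

21 —HB5→ 4·5 + 1 —bump→ 4·6 + 1 = 25 —(−1)→ 24
24 —HB6→ 4·6 —bump→ 4·7 = 28 —(−1)→ 27
27 —HB7→ 3·7 + 6 —bump→ 3·8 + 6 = 30 —(−1)→ 29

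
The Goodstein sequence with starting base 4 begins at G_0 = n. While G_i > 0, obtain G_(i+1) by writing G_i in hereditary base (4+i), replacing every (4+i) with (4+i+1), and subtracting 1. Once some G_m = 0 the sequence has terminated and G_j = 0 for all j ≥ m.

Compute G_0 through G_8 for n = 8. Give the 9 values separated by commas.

i=0: 8 = 2·4 (b=4); 4→5: 2·5 = 10; 10−1 = 9
i=1: 9 = 5 + 4 (b=5); 5→6: 6 + 4 = 10; 10−1 = 9
i=2: 9 = 6 + 3 (b=6); 6→7: 7 + 3 = 10; 10−1 = 9
i=3: 9 = 7 + 2 (b=7); 7→8: 8 + 2 = 10; 10−1 = 9
i=4: 9 = 8 + 1 (b=8); 8→9: 9 + 1 = 10; 10−1 = 9
i=5: 9 = 9 (b=9); 9→10: 10 = 10; 10−1 = 9
i=6: 9 = 9 (b=10); 10→11: 9 = 9; 9−1 = 8
i=7: 8 = 8 (b=11); 11→12: 8 = 8; 8−1 = 7

8, 9, 9, 9, 9, 9, 9, 8, 7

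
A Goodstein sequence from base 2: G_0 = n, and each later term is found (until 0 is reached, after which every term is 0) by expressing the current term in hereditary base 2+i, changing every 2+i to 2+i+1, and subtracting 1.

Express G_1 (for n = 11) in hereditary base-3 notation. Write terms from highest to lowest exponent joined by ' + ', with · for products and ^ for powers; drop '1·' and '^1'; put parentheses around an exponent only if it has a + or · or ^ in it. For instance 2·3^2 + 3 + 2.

3^(3 + 1) + 3

(0) 11|_2 = 2^(2 + 1) + 2 + 1 ↦ 3^(3 + 1) + 3 + 1|_3 = 85 ⇒ 84
(1) 84|_3 = 3^(3 + 1) + 3 ↦ 4^(4 + 1) + 4|_4 = 1028 ⇒ 1027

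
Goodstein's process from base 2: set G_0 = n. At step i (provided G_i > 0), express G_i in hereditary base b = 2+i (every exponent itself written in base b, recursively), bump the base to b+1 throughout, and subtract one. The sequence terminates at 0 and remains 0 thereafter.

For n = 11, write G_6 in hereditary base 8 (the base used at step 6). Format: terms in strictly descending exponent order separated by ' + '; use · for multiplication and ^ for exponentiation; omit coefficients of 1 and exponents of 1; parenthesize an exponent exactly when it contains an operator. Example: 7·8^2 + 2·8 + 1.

(0) 11|_2 = 2^(2 + 1) + 2 + 1 ↦ 3^(3 + 1) + 3 + 1|_3 = 85 ⇒ 84
(1) 84|_3 = 3^(3 + 1) + 3 ↦ 4^(4 + 1) + 4|_4 = 1028 ⇒ 1027
(2) 1027|_4 = 4^(4 + 1) + 3 ↦ 5^(5 + 1) + 3|_5 = 15628 ⇒ 15627
(3) 15627|_5 = 5^(5 + 1) + 2 ↦ 6^(6 + 1) + 2|_6 = 279938 ⇒ 279937
(4) 279937|_6 = 6^(6 + 1) + 1 ↦ 7^(7 + 1) + 1|_7 = 5764802 ⇒ 5764801
(5) 5764801|_7 = 7^(7 + 1) ↦ 8^(8 + 1)|_8 = 134217728 ⇒ 134217727

7·8^8 + 7·8^7 + 7·8^6 + 7·8^5 + 7·8^4 + 7·8^3 + 7·8^2 + 7·8 + 7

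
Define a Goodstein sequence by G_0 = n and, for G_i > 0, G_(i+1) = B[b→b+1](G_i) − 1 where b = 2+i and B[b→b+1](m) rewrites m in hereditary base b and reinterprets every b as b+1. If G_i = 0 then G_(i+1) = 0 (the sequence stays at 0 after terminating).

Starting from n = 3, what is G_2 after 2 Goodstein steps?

[0] 3 ≡ 2 + 1 (base 2). Lift 3: 4. −1: 3.
[1] 3 ≡ 3 (base 3). Lift 4: 4. −1: 3.

3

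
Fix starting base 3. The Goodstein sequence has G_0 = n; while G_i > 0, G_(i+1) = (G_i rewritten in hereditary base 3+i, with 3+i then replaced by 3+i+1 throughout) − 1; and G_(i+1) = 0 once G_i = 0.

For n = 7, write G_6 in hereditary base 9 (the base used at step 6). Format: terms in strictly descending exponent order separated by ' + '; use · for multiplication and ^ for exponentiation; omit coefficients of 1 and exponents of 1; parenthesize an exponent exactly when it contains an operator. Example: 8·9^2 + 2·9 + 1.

9

step 0: 7 = 2·3 + 1; sub 4 for 3: 2·4 + 1; = 9; G_1 = 9−1 = 8
step 1: 8 = 2·4; sub 5 for 4: 2·5; = 10; G_2 = 10−1 = 9
step 2: 9 = 5 + 4; sub 6 for 5: 6 + 4; = 10; G_3 = 10−1 = 9
step 3: 9 = 6 + 3; sub 7 for 6: 7 + 3; = 10; G_4 = 10−1 = 9
step 4: 9 = 7 + 2; sub 8 for 7: 8 + 2; = 10; G_5 = 10−1 = 9
step 5: 9 = 8 + 1; sub 9 for 8: 9 + 1; = 10; G_6 = 10−1 = 9
step 6: 9 = 9; sub 10 for 9: 10; = 10; G_7 = 10−1 = 9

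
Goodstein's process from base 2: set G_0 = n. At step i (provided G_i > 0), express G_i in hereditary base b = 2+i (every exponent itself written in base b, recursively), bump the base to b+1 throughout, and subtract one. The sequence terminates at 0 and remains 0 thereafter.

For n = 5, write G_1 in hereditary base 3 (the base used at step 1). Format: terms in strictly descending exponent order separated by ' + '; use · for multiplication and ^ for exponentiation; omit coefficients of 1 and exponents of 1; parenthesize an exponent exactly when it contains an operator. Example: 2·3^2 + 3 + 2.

3^3

base 2: 5 = 2^2 + 1; at 3: 3^3 + 1 = 28; next = 27
base 3: 27 = 3^3; at 4: 4^4 = 256; next = 255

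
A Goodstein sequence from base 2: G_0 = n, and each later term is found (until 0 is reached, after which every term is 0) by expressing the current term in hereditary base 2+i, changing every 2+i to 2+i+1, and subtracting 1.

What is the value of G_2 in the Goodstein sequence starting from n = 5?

G_0=5  [base 2] 2^2 + 1  →[2↦3]→  3^3 + 1 = 28  −1 ⇒ G_1=27
G_1=27  [base 3] 3^3  →[3↦4]→  4^4 = 256  −1 ⇒ G_2=255
G_2=255  [base 4] 3·4^3 + 3·4^2 + 3·4 + 3  →[4↦5]→  3·5^3 + 3·5^2 + 3·5 + 3 = 468  −1 ⇒ G_3=467

255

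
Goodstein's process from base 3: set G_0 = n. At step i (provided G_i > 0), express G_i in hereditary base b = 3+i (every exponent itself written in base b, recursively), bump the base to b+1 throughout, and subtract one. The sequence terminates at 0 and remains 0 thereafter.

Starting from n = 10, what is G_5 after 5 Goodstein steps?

33

G_0=10  [base 3] 3^2 + 1  →[3↦4]→  4^2 + 1 = 17  −1 ⇒ G_1=16
G_1=16  [base 4] 4^2  →[4↦5]→  5^2 = 25  −1 ⇒ G_2=24
G_2=24  [base 5] 4·5 + 4  →[5↦6]→  4·6 + 4 = 28  −1 ⇒ G_3=27
G_3=27  [base 6] 4·6 + 3  →[6↦7]→  4·7 + 3 = 31  −1 ⇒ G_4=30
G_4=30  [base 7] 4·7 + 2  →[7↦8]→  4·8 + 2 = 34  −1 ⇒ G_5=33
G_5=33  [base 8] 4·8 + 1  →[8↦9]→  4·9 + 1 = 37  −1 ⇒ G_6=36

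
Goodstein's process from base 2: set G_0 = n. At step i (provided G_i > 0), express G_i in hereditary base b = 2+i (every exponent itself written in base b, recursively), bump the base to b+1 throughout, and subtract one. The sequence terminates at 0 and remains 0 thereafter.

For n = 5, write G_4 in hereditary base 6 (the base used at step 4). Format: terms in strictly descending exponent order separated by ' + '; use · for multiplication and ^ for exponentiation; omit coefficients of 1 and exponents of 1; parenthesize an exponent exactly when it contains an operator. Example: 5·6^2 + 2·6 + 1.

base 2: 5 = 2^2 + 1; at 3: 3^3 + 1 = 28; next = 27
base 3: 27 = 3^3; at 4: 4^4 = 256; next = 255
base 4: 255 = 3·4^3 + 3·4^2 + 3·4 + 3; at 5: 3·5^3 + 3·5^2 + 3·5 + 3 = 468; next = 467
base 5: 467 = 3·5^3 + 3·5^2 + 3·5 + 2; at 6: 3·6^3 + 3·6^2 + 3·6 + 2 = 776; next = 775

3·6^3 + 3·6^2 + 3·6 + 1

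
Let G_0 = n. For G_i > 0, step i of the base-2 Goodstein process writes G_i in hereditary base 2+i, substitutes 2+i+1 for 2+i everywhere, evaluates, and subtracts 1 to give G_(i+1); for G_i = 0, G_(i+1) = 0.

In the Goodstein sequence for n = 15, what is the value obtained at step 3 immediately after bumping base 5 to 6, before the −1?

G_0 = 15. HB_2(15) = 2^(2 + 1) + 2^2 + 2 + 1. Bump = 112. G_1 = 111.
G_1 = 111. HB_3(111) = 3^(3 + 1) + 3^3 + 3. Bump = 1284. G_2 = 1283.
G_2 = 1283. HB_4(1283) = 4^(4 + 1) + 4^4 + 3. Bump = 18753. G_3 = 18752.
G_3 = 18752. HB_5(18752) = 5^(5 + 1) + 5^5 + 2. Bump = 326594. G_4 = 326593.

326594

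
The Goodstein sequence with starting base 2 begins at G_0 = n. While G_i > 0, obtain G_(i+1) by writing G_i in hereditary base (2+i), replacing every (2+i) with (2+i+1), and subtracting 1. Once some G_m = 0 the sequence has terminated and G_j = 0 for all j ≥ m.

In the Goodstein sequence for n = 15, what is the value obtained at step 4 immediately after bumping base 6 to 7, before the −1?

(0) 15|_2 = 2^(2 + 1) + 2^2 + 2 + 1 ↦ 3^(3 + 1) + 3^3 + 3 + 1|_3 = 112 ⇒ 111
(1) 111|_3 = 3^(3 + 1) + 3^3 + 3 ↦ 4^(4 + 1) + 4^4 + 4|_4 = 1284 ⇒ 1283
(2) 1283|_4 = 4^(4 + 1) + 4^4 + 3 ↦ 5^(5 + 1) + 5^5 + 3|_5 = 18753 ⇒ 18752
(3) 18752|_5 = 5^(5 + 1) + 5^5 + 2 ↦ 6^(6 + 1) + 6^6 + 2|_6 = 326594 ⇒ 326593
(4) 326593|_6 = 6^(6 + 1) + 6^6 + 1 ↦ 7^(7 + 1) + 7^7 + 1|_7 = 6588345 ⇒ 6588344

6588345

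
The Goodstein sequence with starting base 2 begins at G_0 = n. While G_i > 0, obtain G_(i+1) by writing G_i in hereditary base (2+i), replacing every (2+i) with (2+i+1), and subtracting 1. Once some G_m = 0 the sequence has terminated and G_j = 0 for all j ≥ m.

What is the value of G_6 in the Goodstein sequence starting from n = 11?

(0) 11|_2 = 2^(2 + 1) + 2 + 1 ↦ 3^(3 + 1) + 3 + 1|_3 = 85 ⇒ 84
(1) 84|_3 = 3^(3 + 1) + 3 ↦ 4^(4 + 1) + 4|_4 = 1028 ⇒ 1027
(2) 1027|_4 = 4^(4 + 1) + 3 ↦ 5^(5 + 1) + 3|_5 = 15628 ⇒ 15627
(3) 15627|_5 = 5^(5 + 1) + 2 ↦ 6^(6 + 1) + 2|_6 = 279938 ⇒ 279937
(4) 279937|_6 = 6^(6 + 1) + 1 ↦ 7^(7 + 1) + 1|_7 = 5764802 ⇒ 5764801
(5) 5764801|_7 = 7^(7 + 1) ↦ 8^(8 + 1)|_8 = 134217728 ⇒ 134217727
(6) 134217727|_8 = 7·8^8 + 7·8^7 + 7·8^6 + 7·8^5 + 7·8^4 + 7·8^3 + 7·8^2 + 7·8 + 7 ↦ 7·9^9 + 7·9^7 + 7·9^6 + 7·9^5 + 7·9^4 + 7·9^3 + 7·9^2 + 7·9 + 7|_9 = 2749609303 ⇒ 2749609302

134217727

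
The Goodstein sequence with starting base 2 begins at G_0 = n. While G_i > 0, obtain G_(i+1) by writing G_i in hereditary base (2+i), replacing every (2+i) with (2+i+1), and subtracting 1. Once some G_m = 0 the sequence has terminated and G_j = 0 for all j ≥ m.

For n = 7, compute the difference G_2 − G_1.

step 0: 7 = 2^2 + 2 + 1; sub 3 for 2: 3^3 + 3 + 1; = 31; G_1 = 31−1 = 30
step 1: 30 = 3^3 + 3; sub 4 for 3: 4^4 + 4; = 260; G_2 = 260−1 = 259

229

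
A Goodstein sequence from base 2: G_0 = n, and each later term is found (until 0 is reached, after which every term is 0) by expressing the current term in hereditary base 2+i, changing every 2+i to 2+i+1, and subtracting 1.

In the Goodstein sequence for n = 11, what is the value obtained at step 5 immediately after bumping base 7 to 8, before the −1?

base 2: 11 = 2^(2 + 1) + 2 + 1; at 3: 3^(3 + 1) + 3 + 1 = 85; next = 84
base 3: 84 = 3^(3 + 1) + 3; at 4: 4^(4 + 1) + 4 = 1028; next = 1027
base 4: 1027 = 4^(4 + 1) + 3; at 5: 5^(5 + 1) + 3 = 15628; next = 15627
base 5: 15627 = 5^(5 + 1) + 2; at 6: 6^(6 + 1) + 2 = 279938; next = 279937
base 6: 279937 = 6^(6 + 1) + 1; at 7: 7^(7 + 1) + 1 = 5764802; next = 5764801

134217728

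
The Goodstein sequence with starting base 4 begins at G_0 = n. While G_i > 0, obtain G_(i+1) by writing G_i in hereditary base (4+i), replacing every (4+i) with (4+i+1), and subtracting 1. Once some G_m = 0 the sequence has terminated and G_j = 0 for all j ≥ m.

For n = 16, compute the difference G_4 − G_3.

3

base 4: 16 = 4^2; at 5: 5^2 = 25; next = 24
base 5: 24 = 4·5 + 4; at 6: 4·6 + 4 = 28; next = 27
base 6: 27 = 4·6 + 3; at 7: 4·7 + 3 = 31; next = 30
base 7: 30 = 4·7 + 2; at 8: 4·8 + 2 = 34; next = 33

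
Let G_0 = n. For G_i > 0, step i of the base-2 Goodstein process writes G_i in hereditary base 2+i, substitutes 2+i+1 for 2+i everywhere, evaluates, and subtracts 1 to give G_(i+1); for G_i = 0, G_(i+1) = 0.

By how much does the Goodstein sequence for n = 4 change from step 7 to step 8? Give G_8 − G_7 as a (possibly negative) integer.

38

[0] 4 ≡ 2^2 (base 2). Lift 3: 27. −1: 26.
[1] 26 ≡ 2·3^2 + 2·3 + 2 (base 3). Lift 4: 42. −1: 41.
[2] 41 ≡ 2·4^2 + 2·4 + 1 (base 4). Lift 5: 61. −1: 60.
[3] 60 ≡ 2·5^2 + 2·5 (base 5). Lift 6: 84. −1: 83.
[4] 83 ≡ 2·6^2 + 6 + 5 (base 6). Lift 7: 110. −1: 109.
[5] 109 ≡ 2·7^2 + 7 + 4 (base 7). Lift 8: 140. −1: 139.
[6] 139 ≡ 2·8^2 + 8 + 3 (base 8). Lift 9: 174. −1: 173.
[7] 173 ≡ 2·9^2 + 9 + 2 (base 9). Lift 10: 212. −1: 211.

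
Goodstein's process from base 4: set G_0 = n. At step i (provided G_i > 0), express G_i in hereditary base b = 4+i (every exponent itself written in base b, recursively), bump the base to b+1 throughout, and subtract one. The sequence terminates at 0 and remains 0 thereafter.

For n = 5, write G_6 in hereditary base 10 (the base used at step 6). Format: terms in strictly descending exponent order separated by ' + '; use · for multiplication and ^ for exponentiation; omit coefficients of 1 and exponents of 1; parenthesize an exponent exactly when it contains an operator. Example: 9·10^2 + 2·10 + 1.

5 —HB4→ 4 + 1 —bump→ 5 + 1 = 6 —(−1)→ 5
5 —HB5→ 5 —bump→ 6 = 6 —(−1)→ 5
5 —HB6→ 5 —bump→ 5 = 5 —(−1)→ 4
4 —HB7→ 4 —bump→ 4 = 4 —(−1)→ 3
3 —HB8→ 3 —bump→ 3 = 3 —(−1)→ 2
2 —HB9→ 2 —bump→ 2 = 2 —(−1)→ 1
1 —HB10→ 1 —bump→ 1 = 1 —(−1)→ 0

1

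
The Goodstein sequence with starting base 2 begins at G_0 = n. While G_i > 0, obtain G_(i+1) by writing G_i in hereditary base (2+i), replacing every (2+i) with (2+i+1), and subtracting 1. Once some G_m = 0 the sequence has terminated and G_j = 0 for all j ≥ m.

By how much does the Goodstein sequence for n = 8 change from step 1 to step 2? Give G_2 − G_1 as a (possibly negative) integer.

473

G_0 = 8. HB_2(8) = 2^(2 + 1). Bump = 81. G_1 = 80.
G_1 = 80. HB_3(80) = 2·3^3 + 2·3^2 + 2·3 + 2. Bump = 554. G_2 = 553.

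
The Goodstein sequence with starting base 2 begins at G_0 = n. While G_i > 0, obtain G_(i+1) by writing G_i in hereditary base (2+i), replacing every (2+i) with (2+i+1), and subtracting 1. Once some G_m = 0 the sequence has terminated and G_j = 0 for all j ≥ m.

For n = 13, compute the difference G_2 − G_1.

1171

step 0: 13 = 2^(2 + 1) + 2^2 + 1; sub 3 for 2: 3^(3 + 1) + 3^3 + 1; = 109; G_1 = 109−1 = 108
step 1: 108 = 3^(3 + 1) + 3^3; sub 4 for 3: 4^(4 + 1) + 4^4; = 1280; G_2 = 1280−1 = 1279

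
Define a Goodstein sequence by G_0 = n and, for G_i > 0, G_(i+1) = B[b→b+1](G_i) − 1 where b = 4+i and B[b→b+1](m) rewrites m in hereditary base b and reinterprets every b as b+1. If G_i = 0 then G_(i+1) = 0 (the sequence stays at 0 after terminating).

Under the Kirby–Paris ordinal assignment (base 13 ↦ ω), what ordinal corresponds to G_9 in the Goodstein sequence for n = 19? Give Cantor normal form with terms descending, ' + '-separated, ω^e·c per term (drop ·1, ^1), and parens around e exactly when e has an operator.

ω·7 + 2

base 4: 19 = 4^2 + 3; at 5: 5^2 + 3 = 28; next = 27
base 5: 27 = 5^2 + 2; at 6: 6^2 + 2 = 38; next = 37
base 6: 37 = 6^2 + 1; at 7: 7^2 + 1 = 50; next = 49
base 7: 49 = 7^2; at 8: 8^2 = 64; next = 63
base 8: 63 = 7·8 + 7; at 9: 7·9 + 7 = 70; next = 69
base 9: 69 = 7·9 + 6; at 10: 7·10 + 6 = 76; next = 75
base 10: 75 = 7·10 + 5; at 11: 7·11 + 5 = 82; next = 81
base 11: 81 = 7·11 + 4; at 12: 7·12 + 4 = 88; next = 87
base 12: 87 = 7·12 + 3; at 13: 7·13 + 3 = 94; next = 93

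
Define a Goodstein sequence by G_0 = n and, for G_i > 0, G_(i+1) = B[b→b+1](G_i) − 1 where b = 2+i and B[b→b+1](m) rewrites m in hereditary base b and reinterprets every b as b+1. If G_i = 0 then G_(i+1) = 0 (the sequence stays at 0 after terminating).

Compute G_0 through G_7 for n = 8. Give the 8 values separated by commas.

G_0=8  [base 2] 2^(2 + 1)  →[2↦3]→  3^(3 + 1) = 81  −1 ⇒ G_1=80
G_1=80  [base 3] 2·3^3 + 2·3^2 + 2·3 + 2  →[3↦4]→  2·4^4 + 2·4^2 + 2·4 + 2 = 554  −1 ⇒ G_2=553
G_2=553  [base 4] 2·4^4 + 2·4^2 + 2·4 + 1  →[4↦5]→  2·5^5 + 2·5^2 + 2·5 + 1 = 6311  −1 ⇒ G_3=6310
G_3=6310  [base 5] 2·5^5 + 2·5^2 + 2·5  →[5↦6]→  2·6^6 + 2·6^2 + 2·6 = 93396  −1 ⇒ G_4=93395
G_4=93395  [base 6] 2·6^6 + 2·6^2 + 6 + 5  →[6↦7]→  2·7^7 + 2·7^2 + 7 + 5 = 1647196  −1 ⇒ G_5=1647195
G_5=1647195  [base 7] 2·7^7 + 2·7^2 + 7 + 4  →[7↦8]→  2·8^8 + 2·8^2 + 8 + 4 = 33554572  −1 ⇒ G_6=33554571
G_6=33554571  [base 8] 2·8^8 + 2·8^2 + 8 + 3  →[8↦9]→  2·9^9 + 2·9^2 + 9 + 3 = 774841152  −1 ⇒ G_7=774841151

8, 80, 553, 6310, 93395, 1647195, 33554571, 774841151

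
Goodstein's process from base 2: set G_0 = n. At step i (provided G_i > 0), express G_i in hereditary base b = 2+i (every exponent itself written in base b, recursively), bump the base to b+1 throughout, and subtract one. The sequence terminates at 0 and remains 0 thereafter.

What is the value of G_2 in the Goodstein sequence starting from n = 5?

base 2: 5 = 2^2 + 1; at 3: 3^3 + 1 = 28; next = 27
base 3: 27 = 3^3; at 4: 4^4 = 256; next = 255
base 4: 255 = 3·4^3 + 3·4^2 + 3·4 + 3; at 5: 3·5^3 + 3·5^2 + 3·5 + 3 = 468; next = 467

255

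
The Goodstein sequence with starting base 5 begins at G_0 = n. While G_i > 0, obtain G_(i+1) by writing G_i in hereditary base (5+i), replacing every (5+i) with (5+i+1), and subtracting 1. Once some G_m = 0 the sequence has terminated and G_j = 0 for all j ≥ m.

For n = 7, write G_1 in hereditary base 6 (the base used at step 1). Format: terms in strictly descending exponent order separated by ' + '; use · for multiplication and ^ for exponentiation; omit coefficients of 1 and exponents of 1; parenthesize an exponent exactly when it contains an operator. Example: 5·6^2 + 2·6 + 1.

base 5: 7 = 5 + 2; at 6: 6 + 2 = 8; next = 7
base 6: 7 = 6 + 1; at 7: 7 + 1 = 8; next = 7

6 + 1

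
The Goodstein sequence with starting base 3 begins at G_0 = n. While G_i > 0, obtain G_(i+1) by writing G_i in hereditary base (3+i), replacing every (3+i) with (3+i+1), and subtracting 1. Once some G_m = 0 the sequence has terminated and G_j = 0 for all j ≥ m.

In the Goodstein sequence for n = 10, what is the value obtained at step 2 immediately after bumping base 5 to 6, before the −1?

base 3: 10 = 3^2 + 1; at 4: 4^2 + 1 = 17; next = 16
base 4: 16 = 4^2; at 5: 5^2 = 25; next = 24
base 5: 24 = 4·5 + 4; at 6: 4·6 + 4 = 28; next = 27

28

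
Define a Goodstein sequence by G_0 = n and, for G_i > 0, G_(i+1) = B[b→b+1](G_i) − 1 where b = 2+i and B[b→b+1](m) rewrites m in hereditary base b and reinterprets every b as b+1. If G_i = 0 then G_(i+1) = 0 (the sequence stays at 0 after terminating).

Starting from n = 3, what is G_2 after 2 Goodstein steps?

3

[0] 3 ≡ 2 + 1 (base 2). Lift 3: 4. −1: 3.
[1] 3 ≡ 3 (base 3). Lift 4: 4. −1: 3.
[2] 3 ≡ 3 (base 4). Lift 5: 3. −1: 2.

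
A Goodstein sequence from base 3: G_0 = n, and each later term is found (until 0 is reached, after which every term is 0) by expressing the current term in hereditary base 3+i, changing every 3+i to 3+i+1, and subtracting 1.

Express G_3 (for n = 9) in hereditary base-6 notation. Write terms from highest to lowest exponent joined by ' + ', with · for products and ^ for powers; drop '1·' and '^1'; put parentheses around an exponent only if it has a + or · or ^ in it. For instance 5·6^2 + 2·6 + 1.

3·6 + 1

(0) 9|_3 = 3^2 ↦ 4^2|_4 = 16 ⇒ 15
(1) 15|_4 = 3·4 + 3 ↦ 3·5 + 3|_5 = 18 ⇒ 17
(2) 17|_5 = 3·5 + 2 ↦ 3·6 + 2|_6 = 20 ⇒ 19
(3) 19|_6 = 3·6 + 1 ↦ 3·7 + 1|_7 = 22 ⇒ 21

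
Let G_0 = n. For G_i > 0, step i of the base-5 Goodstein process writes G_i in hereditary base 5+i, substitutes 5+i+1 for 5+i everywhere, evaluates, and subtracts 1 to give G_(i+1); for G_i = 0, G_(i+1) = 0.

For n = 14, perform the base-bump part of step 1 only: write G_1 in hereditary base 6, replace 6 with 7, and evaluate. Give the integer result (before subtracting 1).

G_0=14  [base 5] 2·5 + 4  →[5↦6]→  2·6 + 4 = 16  −1 ⇒ G_1=15
G_1=15  [base 6] 2·6 + 3  →[6↦7]→  2·7 + 3 = 17  −1 ⇒ G_2=16

17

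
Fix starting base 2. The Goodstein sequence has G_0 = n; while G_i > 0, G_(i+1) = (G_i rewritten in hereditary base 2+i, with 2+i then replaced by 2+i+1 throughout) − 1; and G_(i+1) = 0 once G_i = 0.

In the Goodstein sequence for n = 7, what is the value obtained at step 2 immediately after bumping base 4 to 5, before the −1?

3128

7 —HB2→ 2^2 + 2 + 1 —bump→ 3^3 + 3 + 1 = 31 —(−1)→ 30
30 —HB3→ 3^3 + 3 —bump→ 4^4 + 4 = 260 —(−1)→ 259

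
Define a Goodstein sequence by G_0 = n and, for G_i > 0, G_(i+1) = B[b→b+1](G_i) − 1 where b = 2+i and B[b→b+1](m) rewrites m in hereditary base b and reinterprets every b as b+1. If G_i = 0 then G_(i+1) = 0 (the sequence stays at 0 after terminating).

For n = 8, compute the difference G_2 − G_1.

step 0: 8 = 2^(2 + 1); sub 3 for 2: 3^(3 + 1); = 81; G_1 = 81−1 = 80
step 1: 80 = 2·3^3 + 2·3^2 + 2·3 + 2; sub 4 for 3: 2·4^4 + 2·4^2 + 2·4 + 2; = 554; G_2 = 554−1 = 553

473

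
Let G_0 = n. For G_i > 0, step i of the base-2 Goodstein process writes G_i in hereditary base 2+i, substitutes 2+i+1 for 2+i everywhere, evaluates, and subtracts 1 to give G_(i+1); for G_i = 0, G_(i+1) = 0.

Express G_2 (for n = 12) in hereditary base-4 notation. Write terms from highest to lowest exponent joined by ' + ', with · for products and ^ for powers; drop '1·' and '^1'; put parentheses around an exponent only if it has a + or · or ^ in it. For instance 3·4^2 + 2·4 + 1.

4^(4 + 1) + 2·4^2 + 2·4 + 1

base 2: 12 = 2^(2 + 1) + 2^2; at 3: 3^(3 + 1) + 3^3 = 108; next = 107
base 3: 107 = 3^(3 + 1) + 2·3^2 + 2·3 + 2; at 4: 4^(4 + 1) + 2·4^2 + 2·4 + 2 = 1066; next = 1065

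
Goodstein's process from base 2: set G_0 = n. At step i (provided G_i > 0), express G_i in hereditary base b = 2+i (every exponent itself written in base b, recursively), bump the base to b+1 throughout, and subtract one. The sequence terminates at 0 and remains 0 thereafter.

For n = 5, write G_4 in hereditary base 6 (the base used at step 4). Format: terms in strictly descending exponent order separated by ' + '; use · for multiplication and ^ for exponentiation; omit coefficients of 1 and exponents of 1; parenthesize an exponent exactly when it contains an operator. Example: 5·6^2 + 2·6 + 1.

3·6^3 + 3·6^2 + 3·6 + 1

[0] 5 ≡ 2^2 + 1 (base 2). Lift 3: 28. −1: 27.
[1] 27 ≡ 3^3 (base 3). Lift 4: 256. −1: 255.
[2] 255 ≡ 3·4^3 + 3·4^2 + 3·4 + 3 (base 4). Lift 5: 468. −1: 467.
[3] 467 ≡ 3·5^3 + 3·5^2 + 3·5 + 2 (base 5). Lift 6: 776. −1: 775.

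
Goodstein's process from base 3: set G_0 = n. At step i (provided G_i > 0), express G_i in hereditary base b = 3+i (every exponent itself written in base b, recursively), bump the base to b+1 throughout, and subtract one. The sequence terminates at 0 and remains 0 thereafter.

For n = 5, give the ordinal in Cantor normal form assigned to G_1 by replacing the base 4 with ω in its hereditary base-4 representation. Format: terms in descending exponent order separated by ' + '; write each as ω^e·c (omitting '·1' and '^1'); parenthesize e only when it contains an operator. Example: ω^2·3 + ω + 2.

G_0=5  [base 3] 3 + 2  →[3↦4]→  4 + 2 = 6  −1 ⇒ G_1=5
G_1=5  [base 4] 4 + 1  →[4↦5]→  5 + 1 = 6  −1 ⇒ G_2=5

ω + 1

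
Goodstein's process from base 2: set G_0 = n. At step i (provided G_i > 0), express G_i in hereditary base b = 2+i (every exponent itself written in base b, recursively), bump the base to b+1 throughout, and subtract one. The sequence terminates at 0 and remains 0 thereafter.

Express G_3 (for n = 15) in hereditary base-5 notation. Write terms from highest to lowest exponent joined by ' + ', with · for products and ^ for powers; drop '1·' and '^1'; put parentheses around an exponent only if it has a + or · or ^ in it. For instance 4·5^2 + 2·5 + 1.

base 2: 15 = 2^(2 + 1) + 2^2 + 2 + 1; at 3: 3^(3 + 1) + 3^3 + 3 + 1 = 112; next = 111
base 3: 111 = 3^(3 + 1) + 3^3 + 3; at 4: 4^(4 + 1) + 4^4 + 4 = 1284; next = 1283
base 4: 1283 = 4^(4 + 1) + 4^4 + 3; at 5: 5^(5 + 1) + 5^5 + 3 = 18753; next = 18752

5^(5 + 1) + 5^5 + 2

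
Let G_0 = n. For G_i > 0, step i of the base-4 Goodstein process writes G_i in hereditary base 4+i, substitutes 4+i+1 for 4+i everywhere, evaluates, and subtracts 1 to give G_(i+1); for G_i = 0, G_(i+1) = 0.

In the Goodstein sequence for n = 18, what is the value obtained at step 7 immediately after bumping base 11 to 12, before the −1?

74

step 0: 18 = 4^2 + 2; sub 5 for 4: 5^2 + 2; = 27; G_1 = 27−1 = 26
step 1: 26 = 5^2 + 1; sub 6 for 5: 6^2 + 1; = 37; G_2 = 37−1 = 36
step 2: 36 = 6^2; sub 7 for 6: 7^2; = 49; G_3 = 49−1 = 48
step 3: 48 = 6·7 + 6; sub 8 for 7: 6·8 + 6; = 54; G_4 = 54−1 = 53
step 4: 53 = 6·8 + 5; sub 9 for 8: 6·9 + 5; = 59; G_5 = 59−1 = 58
step 5: 58 = 6·9 + 4; sub 10 for 9: 6·10 + 4; = 64; G_6 = 64−1 = 63
step 6: 63 = 6·10 + 3; sub 11 for 10: 6·11 + 3; = 69; G_7 = 69−1 = 68
step 7: 68 = 6·11 + 2; sub 12 for 11: 6·12 + 2; = 74; G_8 = 74−1 = 73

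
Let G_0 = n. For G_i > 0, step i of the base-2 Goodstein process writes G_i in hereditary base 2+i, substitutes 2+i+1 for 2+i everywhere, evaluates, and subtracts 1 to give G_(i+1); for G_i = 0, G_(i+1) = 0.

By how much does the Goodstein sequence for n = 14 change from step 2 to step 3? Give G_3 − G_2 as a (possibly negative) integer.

17469

G_0 = 14. HB_2(14) = 2^(2 + 1) + 2^2 + 2. Bump = 111. G_1 = 110.
G_1 = 110. HB_3(110) = 3^(3 + 1) + 3^3 + 2. Bump = 1282. G_2 = 1281.
G_2 = 1281. HB_4(1281) = 4^(4 + 1) + 4^4 + 1. Bump = 18751. G_3 = 18750.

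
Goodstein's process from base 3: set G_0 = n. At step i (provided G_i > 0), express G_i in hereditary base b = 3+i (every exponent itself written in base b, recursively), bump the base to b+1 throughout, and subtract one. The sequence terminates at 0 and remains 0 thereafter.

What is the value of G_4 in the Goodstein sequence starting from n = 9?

G_0=9  [base 3] 3^2  →[3↦4]→  4^2 = 16  −1 ⇒ G_1=15
G_1=15  [base 4] 3·4 + 3  →[4↦5]→  3·5 + 3 = 18  −1 ⇒ G_2=17
G_2=17  [base 5] 3·5 + 2  →[5↦6]→  3·6 + 2 = 20  −1 ⇒ G_3=19
G_3=19  [base 6] 3·6 + 1  →[6↦7]→  3·7 + 1 = 22  −1 ⇒ G_4=21

21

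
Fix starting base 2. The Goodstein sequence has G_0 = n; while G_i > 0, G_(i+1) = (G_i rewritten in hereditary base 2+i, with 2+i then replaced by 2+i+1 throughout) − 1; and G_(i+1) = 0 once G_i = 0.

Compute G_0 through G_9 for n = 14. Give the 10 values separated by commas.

G_0 = 14. HB_2(14) = 2^(2 + 1) + 2^2 + 2. Bump = 111. G_1 = 110.
G_1 = 110. HB_3(110) = 3^(3 + 1) + 3^3 + 2. Bump = 1282. G_2 = 1281.
G_2 = 1281. HB_4(1281) = 4^(4 + 1) + 4^4 + 1. Bump = 18751. G_3 = 18750.
G_3 = 18750. HB_5(18750) = 5^(5 + 1) + 5^5. Bump = 326592. G_4 = 326591.
G_4 = 326591. HB_6(326591) = 6^(6 + 1) + 5·6^5 + 5·6^4 + 5·6^3 + 5·6^2 + 5·6 + 5. Bump = 5862841. G_5 = 5862840.
G_5 = 5862840. HB_7(5862840) = 7^(7 + 1) + 5·7^5 + 5·7^4 + 5·7^3 + 5·7^2 + 5·7 + 4. Bump = 134404972. G_6 = 134404971.
G_6 = 134404971. HB_8(134404971) = 8^(8 + 1) + 5·8^5 + 5·8^4 + 5·8^3 + 5·8^2 + 5·8 + 3. Bump = 3487116549. G_7 = 3487116548.
G_7 = 3487116548. HB_9(3487116548) = 9^(9 + 1) + 5·9^5 + 5·9^4 + 5·9^3 + 5·9^2 + 5·9 + 2. Bump = 100000555552. G_8 = 100000555551.
G_8 = 100000555551. HB_10(100000555551) = 10^(10 + 1) + 5·10^5 + 5·10^4 + 5·10^3 + 5·10^2 + 5·10 + 1. Bump = 3138429262497. G_9 = 3138429262496.

14, 110, 1281, 18750, 326591, 5862840, 134404971, 3487116548, 100000555551, 3138429262496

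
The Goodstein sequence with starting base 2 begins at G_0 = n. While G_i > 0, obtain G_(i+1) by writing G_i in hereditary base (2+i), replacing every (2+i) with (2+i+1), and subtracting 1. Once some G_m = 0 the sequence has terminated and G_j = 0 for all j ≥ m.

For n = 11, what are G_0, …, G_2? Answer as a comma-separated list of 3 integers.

step 0: 11 = 2^(2 + 1) + 2 + 1; sub 3 for 2: 3^(3 + 1) + 3 + 1; = 85; G_1 = 85−1 = 84
step 1: 84 = 3^(3 + 1) + 3; sub 4 for 3: 4^(4 + 1) + 4; = 1028; G_2 = 1028−1 = 1027

11, 84, 1027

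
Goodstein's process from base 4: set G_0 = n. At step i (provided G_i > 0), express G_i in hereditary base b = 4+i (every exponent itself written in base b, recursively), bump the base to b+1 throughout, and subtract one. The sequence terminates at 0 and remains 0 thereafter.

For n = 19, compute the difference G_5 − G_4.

i=0: 19 = 4^2 + 3 (b=4); 4→5: 5^2 + 3 = 28; 28−1 = 27
i=1: 27 = 5^2 + 2 (b=5); 5→6: 6^2 + 2 = 38; 38−1 = 37
i=2: 37 = 6^2 + 1 (b=6); 6→7: 7^2 + 1 = 50; 50−1 = 49
i=3: 49 = 7^2 (b=7); 7→8: 8^2 = 64; 64−1 = 63
i=4: 63 = 7·8 + 7 (b=8); 8→9: 7·9 + 7 = 70; 70−1 = 69

6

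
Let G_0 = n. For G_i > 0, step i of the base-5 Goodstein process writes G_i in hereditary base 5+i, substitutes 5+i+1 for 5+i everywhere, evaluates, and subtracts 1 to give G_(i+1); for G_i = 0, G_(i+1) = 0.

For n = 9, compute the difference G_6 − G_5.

step 0: 9 = 5 + 4; sub 6 for 5: 6 + 4; = 10; G_1 = 10−1 = 9
step 1: 9 = 6 + 3; sub 7 for 6: 7 + 3; = 10; G_2 = 10−1 = 9
step 2: 9 = 7 + 2; sub 8 for 7: 8 + 2; = 10; G_3 = 10−1 = 9
step 3: 9 = 8 + 1; sub 9 for 8: 9 + 1; = 10; G_4 = 10−1 = 9
step 4: 9 = 9; sub 10 for 9: 10; = 10; G_5 = 10−1 = 9
step 5: 9 = 9; sub 11 for 10: 9; = 9; G_6 = 9−1 = 8

-1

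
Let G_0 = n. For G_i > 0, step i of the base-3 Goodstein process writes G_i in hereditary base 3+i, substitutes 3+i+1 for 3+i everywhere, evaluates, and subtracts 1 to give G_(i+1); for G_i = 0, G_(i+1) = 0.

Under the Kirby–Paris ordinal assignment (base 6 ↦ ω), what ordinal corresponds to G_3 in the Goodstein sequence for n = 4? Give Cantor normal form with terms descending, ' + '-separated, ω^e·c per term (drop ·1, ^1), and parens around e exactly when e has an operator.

G_0=4  [base 3] 3 + 1  →[3↦4]→  4 + 1 = 5  −1 ⇒ G_1=4
G_1=4  [base 4] 4  →[4↦5]→  5 = 5  −1 ⇒ G_2=4
G_2=4  [base 5] 4  →[5↦6]→  4 = 4  −1 ⇒ G_3=3
G_3=3  [base 6] 3  →[6↦7]→  3 = 3  −1 ⇒ G_4=2

3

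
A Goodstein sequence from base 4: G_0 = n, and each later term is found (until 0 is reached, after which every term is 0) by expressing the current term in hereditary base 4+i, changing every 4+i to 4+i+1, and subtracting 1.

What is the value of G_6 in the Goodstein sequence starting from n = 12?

i=0: 12 = 3·4 (b=4); 4→5: 3·5 = 15; 15−1 = 14
i=1: 14 = 2·5 + 4 (b=5); 5→6: 2·6 + 4 = 16; 16−1 = 15
i=2: 15 = 2·6 + 3 (b=6); 6→7: 2·7 + 3 = 17; 17−1 = 16
i=3: 16 = 2·7 + 2 (b=7); 7→8: 2·8 + 2 = 18; 18−1 = 17
i=4: 17 = 2·8 + 1 (b=8); 8→9: 2·9 + 1 = 19; 19−1 = 18
i=5: 18 = 2·9 (b=9); 9→10: 2·10 = 20; 20−1 = 19
i=6: 19 = 10 + 9 (b=10); 10→11: 11 + 9 = 20; 20−1 = 19

19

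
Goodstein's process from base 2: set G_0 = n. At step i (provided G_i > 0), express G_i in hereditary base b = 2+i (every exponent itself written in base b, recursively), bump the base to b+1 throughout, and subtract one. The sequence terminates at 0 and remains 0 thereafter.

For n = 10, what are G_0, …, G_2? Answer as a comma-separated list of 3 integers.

10, 83, 1025

G_0=10  [base 2] 2^(2 + 1) + 2  →[2↦3]→  3^(3 + 1) + 3 = 84  −1 ⇒ G_1=83
G_1=83  [base 3] 3^(3 + 1) + 2  →[3↦4]→  4^(4 + 1) + 2 = 1026  −1 ⇒ G_2=1025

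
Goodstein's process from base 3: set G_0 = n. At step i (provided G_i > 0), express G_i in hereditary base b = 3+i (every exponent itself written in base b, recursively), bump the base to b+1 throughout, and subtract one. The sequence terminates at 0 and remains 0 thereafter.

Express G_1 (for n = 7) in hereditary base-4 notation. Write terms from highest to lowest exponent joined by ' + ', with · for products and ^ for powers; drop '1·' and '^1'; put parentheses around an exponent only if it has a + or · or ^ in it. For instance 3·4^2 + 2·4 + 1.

G_0=7  [base 3] 2·3 + 1  →[3↦4]→  2·4 + 1 = 9  −1 ⇒ G_1=8
G_1=8  [base 4] 2·4  →[4↦5]→  2·5 = 10  −1 ⇒ G_2=9

2·4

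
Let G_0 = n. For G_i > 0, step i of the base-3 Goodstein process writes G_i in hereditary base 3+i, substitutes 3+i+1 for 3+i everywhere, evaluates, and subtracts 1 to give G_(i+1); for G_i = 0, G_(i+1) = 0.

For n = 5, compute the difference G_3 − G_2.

i=0: 5 = 3 + 2 (b=3); 3→4: 4 + 2 = 6; 6−1 = 5
i=1: 5 = 4 + 1 (b=4); 4→5: 5 + 1 = 6; 6−1 = 5
i=2: 5 = 5 (b=5); 5→6: 6 = 6; 6−1 = 5

0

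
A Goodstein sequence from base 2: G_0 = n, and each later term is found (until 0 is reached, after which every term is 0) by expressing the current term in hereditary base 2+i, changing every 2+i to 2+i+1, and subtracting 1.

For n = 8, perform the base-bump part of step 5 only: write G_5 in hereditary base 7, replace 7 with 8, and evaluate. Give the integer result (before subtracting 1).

33554572

G_0=8  [base 2] 2^(2 + 1)  →[2↦3]→  3^(3 + 1) = 81  −1 ⇒ G_1=80
G_1=80  [base 3] 2·3^3 + 2·3^2 + 2·3 + 2  →[3↦4]→  2·4^4 + 2·4^2 + 2·4 + 2 = 554  −1 ⇒ G_2=553
G_2=553  [base 4] 2·4^4 + 2·4^2 + 2·4 + 1  →[4↦5]→  2·5^5 + 2·5^2 + 2·5 + 1 = 6311  −1 ⇒ G_3=6310
G_3=6310  [base 5] 2·5^5 + 2·5^2 + 2·5  →[5↦6]→  2·6^6 + 2·6^2 + 2·6 = 93396  −1 ⇒ G_4=93395
G_4=93395  [base 6] 2·6^6 + 2·6^2 + 6 + 5  →[6↦7]→  2·7^7 + 2·7^2 + 7 + 5 = 1647196  −1 ⇒ G_5=1647195
G_5=1647195  [base 7] 2·7^7 + 2·7^2 + 7 + 4  →[7↦8]→  2·8^8 + 2·8^2 + 8 + 4 = 33554572  −1 ⇒ G_6=33554571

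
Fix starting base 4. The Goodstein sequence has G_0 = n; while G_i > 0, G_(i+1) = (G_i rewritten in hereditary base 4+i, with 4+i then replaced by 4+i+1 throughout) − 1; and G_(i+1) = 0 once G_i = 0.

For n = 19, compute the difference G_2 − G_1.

10

base 4: 19 = 4^2 + 3; at 5: 5^2 + 3 = 28; next = 27
base 5: 27 = 5^2 + 2; at 6: 6^2 + 2 = 38; next = 37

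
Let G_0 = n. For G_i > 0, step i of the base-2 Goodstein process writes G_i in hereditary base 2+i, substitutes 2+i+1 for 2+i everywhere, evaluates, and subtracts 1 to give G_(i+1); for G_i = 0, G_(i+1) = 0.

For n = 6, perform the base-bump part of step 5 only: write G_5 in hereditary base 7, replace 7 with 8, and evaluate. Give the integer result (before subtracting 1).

187244

(0) 6|_2 = 2^2 + 2 ↦ 3^3 + 3|_3 = 30 ⇒ 29
(1) 29|_3 = 3^3 + 2 ↦ 4^4 + 2|_4 = 258 ⇒ 257
(2) 257|_4 = 4^4 + 1 ↦ 5^5 + 1|_5 = 3126 ⇒ 3125
(3) 3125|_5 = 5^5 ↦ 6^6|_6 = 46656 ⇒ 46655
(4) 46655|_6 = 5·6^5 + 5·6^4 + 5·6^3 + 5·6^2 + 5·6 + 5 ↦ 5·7^5 + 5·7^4 + 5·7^3 + 5·7^2 + 5·7 + 5|_7 = 98040 ⇒ 98039
(5) 98039|_7 = 5·7^5 + 5·7^4 + 5·7^3 + 5·7^2 + 5·7 + 4 ↦ 5·8^5 + 5·8^4 + 5·8^3 + 5·8^2 + 5·8 + 4|_8 = 187244 ⇒ 187243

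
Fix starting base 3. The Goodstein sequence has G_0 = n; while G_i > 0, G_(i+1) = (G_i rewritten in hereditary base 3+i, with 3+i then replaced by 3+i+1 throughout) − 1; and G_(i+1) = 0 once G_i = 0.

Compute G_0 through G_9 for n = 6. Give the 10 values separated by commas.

(0) 6|_3 = 2·3 ↦ 2·4|_4 = 8 ⇒ 7
(1) 7|_4 = 4 + 3 ↦ 5 + 3|_5 = 8 ⇒ 7
(2) 7|_5 = 5 + 2 ↦ 6 + 2|_6 = 8 ⇒ 7
(3) 7|_6 = 6 + 1 ↦ 7 + 1|_7 = 8 ⇒ 7
(4) 7|_7 = 7 ↦ 8|_8 = 8 ⇒ 7
(5) 7|_8 = 7 ↦ 7|_9 = 7 ⇒ 6
(6) 6|_9 = 6 ↦ 6|_10 = 6 ⇒ 5
(7) 5|_10 = 5 ↦ 5|_11 = 5 ⇒ 4
(8) 4|_11 = 4 ↦ 4|_12 = 4 ⇒ 3

6, 7, 7, 7, 7, 7, 6, 5, 4, 3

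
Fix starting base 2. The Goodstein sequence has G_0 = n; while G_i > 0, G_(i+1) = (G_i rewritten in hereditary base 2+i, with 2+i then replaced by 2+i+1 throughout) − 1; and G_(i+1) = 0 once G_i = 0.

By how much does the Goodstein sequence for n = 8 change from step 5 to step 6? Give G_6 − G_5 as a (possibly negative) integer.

31907376

8 —HB2→ 2^(2 + 1) —bump→ 3^(3 + 1) = 81 —(−1)→ 80
80 —HB3→ 2·3^3 + 2·3^2 + 2·3 + 2 —bump→ 2·4^4 + 2·4^2 + 2·4 + 2 = 554 —(−1)→ 553
553 —HB4→ 2·4^4 + 2·4^2 + 2·4 + 1 —bump→ 2·5^5 + 2·5^2 + 2·5 + 1 = 6311 —(−1)→ 6310
6310 —HB5→ 2·5^5 + 2·5^2 + 2·5 —bump→ 2·6^6 + 2·6^2 + 2·6 = 93396 —(−1)→ 93395
93395 —HB6→ 2·6^6 + 2·6^2 + 6 + 5 —bump→ 2·7^7 + 2·7^2 + 7 + 5 = 1647196 —(−1)→ 1647195
1647195 —HB7→ 2·7^7 + 2·7^2 + 7 + 4 —bump→ 2·8^8 + 2·8^2 + 8 + 4 = 33554572 —(−1)→ 33554571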